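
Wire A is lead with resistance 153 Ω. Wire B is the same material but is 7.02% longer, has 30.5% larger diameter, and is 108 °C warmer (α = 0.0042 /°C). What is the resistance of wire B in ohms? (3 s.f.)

140 Ω

R ∝ ρL/d² with ρ ∝ (1+αΔT), so R_B/R_A = (1 + 7.02/100) × (1 + 30.5/100)⁻² × (1 + 0.0042×108)
= 1.07 × 0.5872 × 1.454 = 0.9135
R_B = 0.9135 × 153 = 140 Ω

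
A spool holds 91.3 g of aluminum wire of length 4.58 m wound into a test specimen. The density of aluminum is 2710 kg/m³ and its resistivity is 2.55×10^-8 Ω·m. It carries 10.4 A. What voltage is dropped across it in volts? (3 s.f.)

0.165 V

A = m/(density·L) = 0.0913/(2710×4.58) = 7.3559e-06 m²
R = ρL/A = (2.55×10^-8)(4.58)/(7.3559e-06) = 0.01588 Ω
V = IR = 10.4 × 0.01588 = 0.165 V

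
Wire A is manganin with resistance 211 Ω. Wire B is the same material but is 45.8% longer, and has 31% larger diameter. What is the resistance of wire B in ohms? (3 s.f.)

R ∝ L/d², so R_B/R_A = (1 + 45.8/100) × (1 + 31/100)⁻²
= 1.458 × 0.5827 = 0.8496
R_B = 0.8496 × 211 = 179 Ω

179 Ω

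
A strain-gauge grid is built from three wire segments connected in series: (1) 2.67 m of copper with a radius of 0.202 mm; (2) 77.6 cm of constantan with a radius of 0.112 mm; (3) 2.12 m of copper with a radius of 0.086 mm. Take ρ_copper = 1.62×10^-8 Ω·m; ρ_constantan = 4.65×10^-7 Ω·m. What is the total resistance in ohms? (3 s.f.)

Seg 1: A = πr² = π(2.0200e-04 m)² = 1.282e-07 m²
R_1 = (1.62×10^-8)(2.67)/(1.282e-07) = 0.3374 Ω
Seg 2: A = πr² = π(1.1200e-04 m)² = 3.941e-08 m²
R_2 = (4.65×10^-7)(0.776)/(3.941e-08) = 9.156 Ω
Seg 3: A = πr² = π(8.6000e-05 m)² = 2.324e-08 m²
R_3 = (1.62×10^-8)(2.12)/(2.324e-08) = 1.478 Ω
R_total = R_1 + R_2 + R_3 = 11.0 Ω

11.0 Ω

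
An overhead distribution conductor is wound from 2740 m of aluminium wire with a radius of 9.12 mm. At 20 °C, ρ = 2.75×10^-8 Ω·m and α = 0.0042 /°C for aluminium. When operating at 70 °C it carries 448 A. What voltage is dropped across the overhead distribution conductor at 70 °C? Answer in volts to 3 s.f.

156 V

A = πr² = π(9.1200e-03 m)² = 2.613e-04 m²
R₍20₎ = ρL/A = (2.75×10^-8)(2740)/(2.613e-04) = 0.2884 Ω
R₍70₎ = R₍20₎(1 + αΔT) = 0.2884 × (1 + 0.0042×50) = 0.3489 Ω
V = IR = 448 × 0.3489 = 156 V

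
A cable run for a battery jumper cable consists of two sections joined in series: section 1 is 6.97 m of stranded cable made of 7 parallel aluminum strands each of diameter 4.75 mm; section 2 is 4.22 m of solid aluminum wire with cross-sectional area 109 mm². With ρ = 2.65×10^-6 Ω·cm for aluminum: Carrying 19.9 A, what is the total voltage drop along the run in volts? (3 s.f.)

ρ = 2.65×10^-6 Ω·cm = 2.65×10^-8 Ω·m
Section 1: A_strand = π(2.3750e-03)² = 1.772e-05 m²; R₁ = ρL/(N·A_s) = (2.65×10^-8)(6.97)/(7×1.772e-05) = 0.001489 Ω
Section 2: A = 109 mm² = 1.090e-04 m²
R₂ = (2.65×10^-8)(4.22)/(1.090e-04) = 0.001026 Ω
R = R₁ + R₂ = 0.002515 Ω
V = IR = 19.9 × 0.002515 = 0.0500 V

0.0500 V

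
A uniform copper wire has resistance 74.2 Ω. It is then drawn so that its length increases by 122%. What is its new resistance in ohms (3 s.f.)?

k = 1 + 122/100 = 2.22; volume constant ⇒ A' = A/k, so R' = k²R.
R' = 4.928 × 74.2 = 366 Ω

366 Ω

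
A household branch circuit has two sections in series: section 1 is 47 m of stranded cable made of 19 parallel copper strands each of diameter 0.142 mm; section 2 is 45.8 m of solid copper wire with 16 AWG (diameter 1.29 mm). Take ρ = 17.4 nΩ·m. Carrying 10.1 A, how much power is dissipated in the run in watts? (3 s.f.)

339 W

ρ = 17.4 nΩ·m = 1.74×10^-8 Ω·m
Section 1: A_strand = π(7.1000e-05)² = 1.584e-08 m²; R₁ = ρL/(N·A_s) = (1.74×10^-8)(47)/(19×1.584e-08) = 2.718 Ω
Section 2: A = π(1.29/2 mm)² = π(6.4500e-04 m)² = 1.307e-06 m²
R₂ = (1.74×10^-8)(45.8)/(1.307e-06) = 0.6097 Ω
R = R₁ + R₂ = 3.328 Ω
P = I²R = (10.1)² × 3.328 = 339 W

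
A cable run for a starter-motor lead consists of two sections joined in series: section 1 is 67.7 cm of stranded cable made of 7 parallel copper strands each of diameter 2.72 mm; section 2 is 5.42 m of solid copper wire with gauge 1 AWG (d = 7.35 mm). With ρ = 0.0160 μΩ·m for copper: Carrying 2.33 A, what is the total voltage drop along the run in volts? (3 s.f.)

ρ = 0.0160 μΩ·m = 1.60×10^-8 Ω·m
Section 1: A_strand = π(1.3600e-03)² = 5.811e-06 m²; R₁ = ρL/(N·A_s) = (1.60×10^-8)(0.677)/(7×5.811e-06) = 2.663×10^-4 Ω
Section 2: A = π(7.35/2 mm)² = π(3.6750e-03 m)² = 4.243e-05 m²
R₂ = (1.60×10^-8)(5.42)/(4.243e-05) = 0.002044 Ω
R = R₁ + R₂ = 0.00231 Ω
V = IR = 2.33 × 0.00231 = 0.00538 V

0.00538 V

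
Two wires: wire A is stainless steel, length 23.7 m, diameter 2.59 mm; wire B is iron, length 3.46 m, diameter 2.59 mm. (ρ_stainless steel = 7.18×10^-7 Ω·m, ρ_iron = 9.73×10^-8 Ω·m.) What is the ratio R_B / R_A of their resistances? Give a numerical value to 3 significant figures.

0.0198

R ∝ ρL/d², so R_B/R_A = (ρ_B/ρ_A) × (L_B/L_A)
= (9.73×10^-8/7.18×10^-7) × (3.46/23.7) = 0.0198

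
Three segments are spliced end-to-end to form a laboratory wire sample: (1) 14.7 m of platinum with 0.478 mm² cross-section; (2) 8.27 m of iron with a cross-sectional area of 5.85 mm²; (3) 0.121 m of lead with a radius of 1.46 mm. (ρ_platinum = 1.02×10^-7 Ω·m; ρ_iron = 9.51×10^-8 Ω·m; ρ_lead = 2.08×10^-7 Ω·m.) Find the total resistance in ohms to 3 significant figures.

3.28 Ω

Seg 1: A = 0.478 mm² = 4.780e-07 m²
R_1 = (1.02×10^-7)(14.7)/(4.780e-07) = 3.137 Ω
Seg 2: A = 5.85 mm² = 5.850e-06 m²
R_2 = (9.51×10^-8)(8.27)/(5.850e-06) = 0.1344 Ω
Seg 3: A = πr² = π(1.4600e-03 m)² = 6.697e-06 m²
R_3 = (2.08×10^-7)(0.121)/(6.697e-06) = 0.003758 Ω
R_total = R_1 + R_2 + R_3 = 3.28 Ω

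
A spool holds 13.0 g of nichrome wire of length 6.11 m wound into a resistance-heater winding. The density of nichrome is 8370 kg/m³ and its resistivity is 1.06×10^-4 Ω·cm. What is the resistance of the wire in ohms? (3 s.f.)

25.5 Ω

ρ = 1.06×10^-4 Ω·cm = 1.06×10^-6 Ω·m
A = m/(density·L) = 0.013/(8370×6.11) = 2.5420e-07 m²
R = ρL/A = (1.06×10^-6)(6.11)/(2.5420e-07) = 25.5 Ω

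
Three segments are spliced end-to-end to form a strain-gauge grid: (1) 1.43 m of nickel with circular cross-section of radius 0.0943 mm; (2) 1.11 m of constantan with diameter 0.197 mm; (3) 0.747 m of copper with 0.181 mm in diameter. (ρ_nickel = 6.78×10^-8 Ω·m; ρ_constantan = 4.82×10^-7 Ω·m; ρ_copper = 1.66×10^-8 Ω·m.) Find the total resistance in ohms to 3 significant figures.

Seg 1: A = πr² = π(9.4300e-05 m)² = 2.794e-08 m²
R_1 = (6.78×10^-8)(1.43)/(2.794e-08) = 3.471 Ω
Seg 2: A = π(d/2)² = π(9.8500e-05 m)² = 3.048e-08 m²
R_2 = (4.82×10^-7)(1.11)/(3.048e-08) = 17.55 Ω
Seg 3: A = π(d/2)² = π(9.0500e-05 m)² = 2.573e-08 m²
R_3 = (1.66×10^-8)(0.747)/(2.573e-08) = 0.4819 Ω
R_total = R_1 + R_2 + R_3 = 21.5 Ω

21.5 Ω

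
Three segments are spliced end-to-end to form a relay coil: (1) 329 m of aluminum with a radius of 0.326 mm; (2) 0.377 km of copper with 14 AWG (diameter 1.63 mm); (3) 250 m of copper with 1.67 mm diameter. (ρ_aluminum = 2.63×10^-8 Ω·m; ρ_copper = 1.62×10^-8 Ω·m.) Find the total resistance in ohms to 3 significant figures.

Seg 1: A = πr² = π(3.2600e-04 m)² = 3.339e-07 m²
R_1 = (2.63×10^-8)(329)/(3.339e-07) = 25.92 Ω
Seg 2: A = π(1.63/2 mm)² = π(8.1500e-04 m)² = 2.087e-06 m²
R_2 = (1.62×10^-8)(377)/(2.087e-06) = 2.927 Ω
Seg 3: A = π(d/2)² = π(8.3500e-04 m)² = 2.190e-06 m²
R_3 = (1.62×10^-8)(250)/(2.190e-06) = 1.849 Ω
R_total = R_1 + R_2 + R_3 = 30.7 Ω

30.7 Ω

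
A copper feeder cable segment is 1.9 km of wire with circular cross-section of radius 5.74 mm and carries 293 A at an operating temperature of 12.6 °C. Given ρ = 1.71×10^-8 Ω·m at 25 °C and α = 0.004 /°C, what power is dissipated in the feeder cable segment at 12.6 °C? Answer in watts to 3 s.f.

25600 W

A = πr² = π(5.7400e-03 m)² = 1.035e-04 m²
R₍25₎ = ρL/A = (1.71×10^-8)(1900)/(1.035e-04) = 0.3139 Ω
R₍12.6₎ = R₍25₎(1 + αΔT) = 0.3139 × (1 + 0.004×-12.4) = 0.2983 Ω
P = I²R = (293)² × 0.2983 = 25600 W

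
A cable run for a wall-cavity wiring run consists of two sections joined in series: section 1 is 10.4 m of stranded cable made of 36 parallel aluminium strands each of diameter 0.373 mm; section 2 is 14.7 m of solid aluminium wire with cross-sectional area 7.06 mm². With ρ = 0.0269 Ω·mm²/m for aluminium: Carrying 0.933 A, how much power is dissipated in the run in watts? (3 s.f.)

0.111 W

ρ = 0.0269 Ω·mm²/m = 2.69×10^-8 Ω·m
Section 1: A_strand = π(1.8650e-04)² = 1.093e-07 m²; R₁ = ρL/(N·A_s) = (2.69×10^-8)(10.4)/(36×1.093e-07) = 0.07112 Ω
Section 2: A = 7.06 mm² = 7.060e-06 m²
R₂ = (2.69×10^-8)(14.7)/(7.060e-06) = 0.05601 Ω
R = R₁ + R₂ = 0.1271 Ω
P = I²R = (0.933)² × 0.1271 = 0.111 W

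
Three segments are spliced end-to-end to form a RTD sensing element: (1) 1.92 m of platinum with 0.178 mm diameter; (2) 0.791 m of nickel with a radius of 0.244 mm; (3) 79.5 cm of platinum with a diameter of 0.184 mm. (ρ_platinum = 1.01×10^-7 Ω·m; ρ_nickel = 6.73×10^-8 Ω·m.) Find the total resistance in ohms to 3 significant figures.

Seg 1: A = π(d/2)² = π(8.9000e-05 m)² = 2.488e-08 m²
R_1 = (1.01×10^-7)(1.92)/(2.488e-08) = 7.793 Ω
Seg 2: A = πr² = π(2.4400e-04 m)² = 1.870e-07 m²
R_2 = (6.73×10^-8)(0.791)/(1.870e-07) = 0.2846 Ω
Seg 3: A = π(d/2)² = π(9.2000e-05 m)² = 2.659e-08 m²
R_3 = (1.01×10^-7)(0.795)/(2.659e-08) = 3.02 Ω
R_total = R_1 + R_2 + R_3 = 11.1 Ω

11.1 Ω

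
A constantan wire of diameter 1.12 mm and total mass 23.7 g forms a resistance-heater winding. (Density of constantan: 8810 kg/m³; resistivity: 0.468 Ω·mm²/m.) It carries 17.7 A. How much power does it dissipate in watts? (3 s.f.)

ρ = 0.468 Ω·mm²/m = 4.68×10^-7 Ω·m
A = π(d/2)² = π(5.6000e-04 m)² = 9.8520e-07 m²
L = m/(density·A) = 0.0237/(8810×9.8520e-07) = 2.731 m
R = ρL/A = (4.68×10^-7)(2.731)/(9.8520e-07) = 1.297 Ω
P = I²R = (17.7)² × 1.297 = 406 W

406 W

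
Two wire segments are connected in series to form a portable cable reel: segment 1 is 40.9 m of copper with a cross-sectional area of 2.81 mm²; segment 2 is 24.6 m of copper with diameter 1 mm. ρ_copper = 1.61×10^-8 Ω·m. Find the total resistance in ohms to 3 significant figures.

0.739 Ω

Segment 1: A = 2.81 mm² = 2.810e-06 m²
R₁ = ρL/A = (1.61×10^-8)(40.9)/(2.810e-06) = 0.2343 Ω
Segment 2: A = π(d/2)² = π(5.0000e-04 m)² = 7.854e-07 m²
R₂ = (1.61×10^-8)(24.6)/(7.854e-07) = 0.5043 Ω
R = R₁ + R₂ = 0.739 Ω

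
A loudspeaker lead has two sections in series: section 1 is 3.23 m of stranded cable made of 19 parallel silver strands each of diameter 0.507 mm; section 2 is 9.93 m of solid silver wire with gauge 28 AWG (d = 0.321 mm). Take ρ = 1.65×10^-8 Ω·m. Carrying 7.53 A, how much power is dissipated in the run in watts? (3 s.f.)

116 W

Section 1: A_strand = π(2.5350e-04)² = 2.019e-07 m²; R₁ = ρL/(N·A_s) = (1.65×10^-8)(3.23)/(19×2.019e-07) = 0.01389 Ω
Section 2: A = π(0.321/2 mm)² = π(1.6050e-04 m)² = 8.093e-08 m²
R₂ = (1.65×10^-8)(9.93)/(8.093e-08) = 2.025 Ω
R = R₁ + R₂ = 2.038 Ω
P = I²R = (7.53)² × 2.038 = 116 W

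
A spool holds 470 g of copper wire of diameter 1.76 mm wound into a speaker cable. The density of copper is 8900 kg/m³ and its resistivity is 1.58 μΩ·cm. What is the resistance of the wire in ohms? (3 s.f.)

0.141 Ω

ρ = 1.58 μΩ·cm = 1.58×10^-8 Ω·m
A = π(d/2)² = π(8.8000e-04 m)² = 2.4328e-06 m²
L = m/(density·A) = 0.47/(8900×2.4328e-06) = 21.71 m
R = ρL/A = (1.58×10^-8)(21.71)/(2.4328e-06) = 0.141 Ω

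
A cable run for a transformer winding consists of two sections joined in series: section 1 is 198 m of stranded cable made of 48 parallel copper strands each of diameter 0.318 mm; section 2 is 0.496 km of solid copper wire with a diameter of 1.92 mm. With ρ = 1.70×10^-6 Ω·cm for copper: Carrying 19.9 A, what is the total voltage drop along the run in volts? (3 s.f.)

ρ = 1.70×10^-6 Ω·cm = 1.70×10^-8 Ω·m
Section 1: A_strand = π(1.5900e-04)² = 7.942e-08 m²; R₁ = ρL/(N·A_s) = (1.70×10^-8)(198)/(48×7.942e-08) = 0.8829 Ω
Section 2: A = π(d/2)² = π(9.6000e-04 m)² = 2.895e-06 m²
R₂ = (1.70×10^-8)(496)/(2.895e-06) = 2.912 Ω
R = R₁ + R₂ = 3.795 Ω
V = IR = 19.9 × 3.795 = 75.5 V

75.5 V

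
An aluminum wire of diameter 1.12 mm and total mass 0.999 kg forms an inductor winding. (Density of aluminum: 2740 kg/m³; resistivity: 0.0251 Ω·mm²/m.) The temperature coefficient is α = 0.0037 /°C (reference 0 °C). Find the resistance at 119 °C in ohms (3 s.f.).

ρ = 0.0251 Ω·mm²/m = 2.51×10^-8 Ω·m
A = π(d/2)² = π(5.6000e-04 m)² = 9.8520e-07 m²
L = m/(density·A) = 0.999/(2740×9.8520e-07) = 370.1 m
R = ρL/A = (2.51×10^-8)(370.1)/(9.8520e-07) = 9.428 Ω
R(119 °C) = 9.428 × (1 + 0.0037×119) = 13.6 Ω

13.6 Ω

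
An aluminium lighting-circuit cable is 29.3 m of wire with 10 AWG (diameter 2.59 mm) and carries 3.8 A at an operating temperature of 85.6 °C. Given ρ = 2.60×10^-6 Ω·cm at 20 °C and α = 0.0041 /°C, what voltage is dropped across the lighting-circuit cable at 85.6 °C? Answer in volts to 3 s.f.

ρ = 2.60×10^-6 Ω·cm = 2.60×10^-8 Ω·m
A = π(2.59/2 mm)² = π(1.2950e-03 m)² = 5.269e-06 m²
R₍20₎ = ρL/A = (2.60×10^-8)(29.3)/(5.269e-06) = 0.1446 Ω
R₍85.6₎ = R₍20₎(1 + αΔT) = 0.1446 × (1 + 0.0041×65.6) = 0.1835 Ω
V = IR = 3.8 × 0.1835 = 0.697 V

0.697 V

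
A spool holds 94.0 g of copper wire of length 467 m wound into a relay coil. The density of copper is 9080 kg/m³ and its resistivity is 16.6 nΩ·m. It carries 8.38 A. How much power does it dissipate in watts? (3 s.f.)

24600 W

ρ = 16.6 nΩ·m = 1.66×10^-8 Ω·m
A = m/(density·L) = 0.094/(9080×467) = 2.2168e-08 m²
R = ρL/A = (1.66×10^-8)(467)/(2.2168e-08) = 349.7 Ω
P = I²R = (8.38)² × 349.7 = 24600 W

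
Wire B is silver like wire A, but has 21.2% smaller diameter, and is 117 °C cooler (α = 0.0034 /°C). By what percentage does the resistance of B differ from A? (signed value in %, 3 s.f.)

R ∝ ρL/d² with ρ ∝ (1+αΔT), so R_B/R_A = (1 − 21.2/100)⁻² × (1 − 0.0034×117)
= 1.611 × 0.6022 = 0.9698
(R_B − R_A)/R_A = 0.9698 − 1 = -3.02%

-3.02%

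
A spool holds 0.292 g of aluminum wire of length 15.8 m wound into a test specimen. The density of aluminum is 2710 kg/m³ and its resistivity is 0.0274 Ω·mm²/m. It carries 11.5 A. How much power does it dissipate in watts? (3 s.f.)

8400 W

ρ = 0.0274 Ω·mm²/m = 2.74×10^-8 Ω·m
A = m/(density·L) = 2.920×10^-4/(2710×15.8) = 6.8196e-09 m²
R = ρL/A = (2.74×10^-8)(15.8)/(6.8196e-09) = 63.48 Ω
P = I²R = (11.5)² × 63.48 = 8400 W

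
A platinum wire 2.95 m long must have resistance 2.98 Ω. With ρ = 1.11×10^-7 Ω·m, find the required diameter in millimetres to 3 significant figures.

A = ρL/R = (1.11×10^-7)(2.95)/(2.98) = 1.099e-07 m²
d = 2√(A/π) = 3.740e-04 m = 0.374 mm

0.374 mm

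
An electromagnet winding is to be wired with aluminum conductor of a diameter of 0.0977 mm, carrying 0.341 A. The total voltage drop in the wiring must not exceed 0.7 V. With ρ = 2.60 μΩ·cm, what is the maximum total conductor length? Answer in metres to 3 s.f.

0.592 m

ρ = 2.60 μΩ·cm = 2.60×10^-8 Ω·m
A = π(d/2)² = π(4.8850e-05 m)² = 7.497e-09 m²
L_max = V_max·A/(1·ρI) = (0.7)(7.497e-09)/(2.60×10^-8×0.341) = 0.592 m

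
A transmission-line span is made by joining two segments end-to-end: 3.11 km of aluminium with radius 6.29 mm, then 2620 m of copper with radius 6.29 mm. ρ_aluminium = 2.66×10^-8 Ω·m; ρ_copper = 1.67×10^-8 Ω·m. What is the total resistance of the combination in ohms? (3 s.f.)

Segment 1: A = πr² = π(6.2900e-03 m)² = 1.243e-04 m²
R₁ = ρL/A = (2.66×10^-8)(3110)/(1.243e-04) = 0.6656 Ω
R₂ = (1.67×10^-8)(2620)/(1.243e-04) = 0.352 Ω
R = R₁ + R₂ = 1.02 Ω

1.02 Ω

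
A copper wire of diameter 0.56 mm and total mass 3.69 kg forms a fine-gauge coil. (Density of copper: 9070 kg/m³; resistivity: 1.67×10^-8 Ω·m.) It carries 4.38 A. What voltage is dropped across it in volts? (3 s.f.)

A = π(d/2)² = π(2.8000e-04 m)² = 2.4630e-07 m²
L = m/(density·A) = 3.69/(9070×2.4630e-07) = 1652 m
R = ρL/A = (1.67×10^-8)(1652)/(2.4630e-07) = 112 Ω
V = IR = 4.38 × 112 = 491 V

491 V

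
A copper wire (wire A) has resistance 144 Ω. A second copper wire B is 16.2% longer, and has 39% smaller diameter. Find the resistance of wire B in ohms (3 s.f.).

450 Ω

R ∝ L/d², so R_B/R_A = (1 + 16.2/100) × (1 − 39/100)⁻²
= 1.162 × 2.687 = 3.123
R_B = 3.123 × 144 = 450 Ω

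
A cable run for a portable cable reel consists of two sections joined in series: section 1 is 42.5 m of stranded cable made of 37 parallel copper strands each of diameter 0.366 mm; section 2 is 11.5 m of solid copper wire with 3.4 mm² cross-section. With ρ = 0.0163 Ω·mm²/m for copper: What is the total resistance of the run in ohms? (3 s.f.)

0.233 Ω

ρ = 0.0163 Ω·mm²/m = 1.63×10^-8 Ω·m
Section 1: A_strand = π(1.8300e-04)² = 1.052e-07 m²; R₁ = ρL/(N·A_s) = (1.63×10^-8)(42.5)/(37×1.052e-07) = 0.178 Ω
Section 2: A = 3.4 mm² = 3.400e-06 m²
R₂ = (1.63×10^-8)(11.5)/(3.400e-06) = 0.05513 Ω
R = R₁ + R₂ = 0.233 Ω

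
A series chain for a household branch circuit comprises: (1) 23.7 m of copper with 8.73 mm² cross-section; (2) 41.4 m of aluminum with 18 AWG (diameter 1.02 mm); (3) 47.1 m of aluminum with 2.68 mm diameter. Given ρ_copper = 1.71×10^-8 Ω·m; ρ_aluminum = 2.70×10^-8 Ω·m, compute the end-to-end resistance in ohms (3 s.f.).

Seg 1: A = 8.73 mm² = 8.730e-06 m²
R_1 = (1.71×10^-8)(23.7)/(8.730e-06) = 0.04642 Ω
Seg 2: A = π(1.02/2 mm)² = π(5.1000e-04 m)² = 8.171e-07 m²
R_2 = (2.70×10^-8)(41.4)/(8.171e-07) = 1.368 Ω
Seg 3: A = π(d/2)² = π(1.3400e-03 m)² = 5.641e-06 m²
R_3 = (2.70×10^-8)(47.1)/(5.641e-06) = 0.2254 Ω
R_total = R_1 + R_2 + R_3 = 1.64 Ω

1.64 Ω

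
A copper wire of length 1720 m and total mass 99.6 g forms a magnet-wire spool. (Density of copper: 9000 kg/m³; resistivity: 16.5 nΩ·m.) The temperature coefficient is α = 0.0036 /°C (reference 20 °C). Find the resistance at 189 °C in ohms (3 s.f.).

ρ = 16.5 nΩ·m = 1.65×10^-8 Ω·m
A = m/(density·L) = 0.0996/(9000×1720) = 6.4341e-09 m²
R = ρL/A = (1.65×10^-8)(1720)/(6.4341e-09) = 4411 Ω
R(189 °C) = 4411 × (1 + 0.0036×169) = 7090 Ω

7090 Ω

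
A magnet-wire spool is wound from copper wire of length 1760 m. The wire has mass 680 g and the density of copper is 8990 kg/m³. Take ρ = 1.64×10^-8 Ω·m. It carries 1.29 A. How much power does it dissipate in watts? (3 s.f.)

1120 W

A = m/(density·L) = 0.68/(8990×1760) = 4.2977e-08 m²
R = ρL/A = (1.64×10^-8)(1760)/(4.2977e-08) = 671.6 Ω
P = I²R = (1.29)² × 671.6 = 1120 W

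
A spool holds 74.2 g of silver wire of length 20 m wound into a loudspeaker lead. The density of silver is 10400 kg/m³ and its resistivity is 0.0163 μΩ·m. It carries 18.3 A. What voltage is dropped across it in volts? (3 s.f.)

16.7 V

ρ = 0.0163 μΩ·m = 1.63×10^-8 Ω·m
A = m/(density·L) = 0.0742/(10400×20) = 3.5673e-07 m²
R = ρL/A = (1.63×10^-8)(20)/(3.5673e-07) = 0.9139 Ω
V = IR = 18.3 × 0.9139 = 16.7 V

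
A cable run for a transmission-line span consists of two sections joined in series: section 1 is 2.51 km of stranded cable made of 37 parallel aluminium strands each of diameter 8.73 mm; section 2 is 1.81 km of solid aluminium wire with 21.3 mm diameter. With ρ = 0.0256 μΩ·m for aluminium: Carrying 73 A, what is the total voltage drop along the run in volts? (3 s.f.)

ρ = 0.0256 μΩ·m = 2.56×10^-8 Ω·m
Section 1: A_strand = π(4.3650e-03)² = 5.986e-05 m²; R₁ = ρL/(N·A_s) = (2.56×10^-8)(2510)/(37×5.986e-05) = 0.02901 Ω
Section 2: A = π(d/2)² = π(1.0650e-02 m)² = 3.563e-04 m²
R₂ = (2.56×10^-8)(1810)/(3.563e-04) = 0.13 Ω
R = R₁ + R₂ = 0.1591 Ω
V = IR = 73 × 0.1591 = 11.6 V

11.6 V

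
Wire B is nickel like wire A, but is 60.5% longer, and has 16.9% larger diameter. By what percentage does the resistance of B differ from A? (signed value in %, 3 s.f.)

R ∝ L/d², so R_B/R_A = (1 + 60.5/100) × (1 + 16.9/100)⁻²
= 1.605 × 0.7318 = 1.175
(R_B − R_A)/R_A = 1.175 − 1 = 17.4%

17.4%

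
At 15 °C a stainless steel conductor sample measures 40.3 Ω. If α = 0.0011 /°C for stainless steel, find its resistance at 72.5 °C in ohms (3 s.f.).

ΔT = 72.5 − 15 = 57.5 °C
R = R₀(1 + αΔT) = 40.3 × (1 + 0.0011×57.5) = 40.3 × 1.063 = 42.8 Ω

42.8 Ω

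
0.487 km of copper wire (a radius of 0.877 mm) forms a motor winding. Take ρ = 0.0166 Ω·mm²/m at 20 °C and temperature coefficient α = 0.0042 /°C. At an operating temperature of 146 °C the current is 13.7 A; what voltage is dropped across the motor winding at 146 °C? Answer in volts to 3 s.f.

70.1 V

ρ = 0.0166 Ω·mm²/m = 1.66×10^-8 Ω·m
A = πr² = π(8.7700e-04 m)² = 2.416e-06 m²
R₍20₎ = ρL/A = (1.66×10^-8)(487)/(2.416e-06) = 3.346 Ω
R₍146₎ = R₍20₎(1 + αΔT) = 3.346 × (1 + 0.0042×126) = 5.116 Ω
V = IR = 13.7 × 5.116 = 70.1 V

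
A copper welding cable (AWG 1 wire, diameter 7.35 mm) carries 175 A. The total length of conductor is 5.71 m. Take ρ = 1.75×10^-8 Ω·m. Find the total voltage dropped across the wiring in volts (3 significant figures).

A = π(7.35/2 mm)² = π(3.6750e-03 m)² = 4.243e-05 m²
R = ρL/A = (1.75×10^-8)(5.71)/(4.243e-05) = 0.002355 Ω
V = IR = 175 × 0.002355 = 0.412 V

0.412 V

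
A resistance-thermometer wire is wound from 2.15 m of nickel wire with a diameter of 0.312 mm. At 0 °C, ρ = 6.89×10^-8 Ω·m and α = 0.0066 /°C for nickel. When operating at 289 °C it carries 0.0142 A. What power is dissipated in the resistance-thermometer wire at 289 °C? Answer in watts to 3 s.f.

A = π(d/2)² = π(1.5600e-04 m)² = 7.645e-08 m²
R₍0₎ = ρL/A = (6.89×10^-8)(2.15)/(7.645e-08) = 1.938 Ω
R₍289₎ = R₍0₎(1 + αΔT) = 1.938 × (1 + 0.0066×289) = 5.633 Ω
P = I²R = (0.0142)² × 5.633 = 0.00114 W

0.00114 W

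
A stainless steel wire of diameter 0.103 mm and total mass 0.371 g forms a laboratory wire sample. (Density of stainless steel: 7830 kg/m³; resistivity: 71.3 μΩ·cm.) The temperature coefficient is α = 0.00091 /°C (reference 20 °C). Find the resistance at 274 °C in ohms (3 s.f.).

599 Ω

ρ = 71.3 μΩ·cm = 7.13×10^-7 Ω·m
A = π(d/2)² = π(5.1500e-05 m)² = 8.3323e-09 m²
L = m/(density·A) = 3.710×10^-4/(7830×8.3323e-09) = 5.687 m
R = ρL/A = (7.13×10^-7)(5.687)/(8.3323e-09) = 486.6 Ω
R(274 °C) = 486.6 × (1 + 0.00091×254) = 599 Ω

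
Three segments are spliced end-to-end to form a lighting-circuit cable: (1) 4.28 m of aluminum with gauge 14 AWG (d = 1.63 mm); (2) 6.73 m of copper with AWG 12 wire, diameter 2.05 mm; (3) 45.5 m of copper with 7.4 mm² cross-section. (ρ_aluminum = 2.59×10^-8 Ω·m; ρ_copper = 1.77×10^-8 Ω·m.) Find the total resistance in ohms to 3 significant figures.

0.198 Ω

Seg 1: A = π(1.63/2 mm)² = π(8.1500e-04 m)² = 2.087e-06 m²
R_1 = (2.59×10^-8)(4.28)/(2.087e-06) = 0.05312 Ω
Seg 2: A = π(2.05/2 mm)² = π(1.0250e-03 m)² = 3.301e-06 m²
R_2 = (1.77×10^-8)(6.73)/(3.301e-06) = 0.03609 Ω
Seg 3: A = 7.4 mm² = 7.400e-06 m²
R_3 = (1.77×10^-8)(45.5)/(7.400e-06) = 0.1088 Ω
R_total = R_1 + R_2 + R_3 = 0.198 Ω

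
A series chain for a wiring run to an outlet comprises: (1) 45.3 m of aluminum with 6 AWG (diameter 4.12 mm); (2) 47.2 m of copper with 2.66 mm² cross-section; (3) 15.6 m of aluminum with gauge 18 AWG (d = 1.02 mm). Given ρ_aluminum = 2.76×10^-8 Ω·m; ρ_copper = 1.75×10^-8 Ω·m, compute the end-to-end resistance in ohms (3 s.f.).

Seg 1: A = π(4.12/2 mm)² = π(2.0600e-03 m)² = 1.333e-05 m²
R_1 = (2.76×10^-8)(45.3)/(1.333e-05) = 0.09378 Ω
Seg 2: A = 2.66 mm² = 2.660e-06 m²
R_2 = (1.75×10^-8)(47.2)/(2.660e-06) = 0.3105 Ω
Seg 3: A = π(1.02/2 mm)² = π(5.1000e-04 m)² = 8.171e-07 m²
R_3 = (2.76×10^-8)(15.6)/(8.171e-07) = 0.5269 Ω
R_total = R_1 + R_2 + R_3 = 0.931 Ω

0.931 Ω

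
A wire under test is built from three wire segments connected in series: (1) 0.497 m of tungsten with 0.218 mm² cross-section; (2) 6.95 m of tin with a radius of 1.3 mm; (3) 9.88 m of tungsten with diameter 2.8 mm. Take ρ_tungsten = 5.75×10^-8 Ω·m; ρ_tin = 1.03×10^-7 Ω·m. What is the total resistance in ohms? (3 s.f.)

Seg 1: A = 0.218 mm² = 2.180e-07 m²
R_1 = (5.75×10^-8)(0.497)/(2.180e-07) = 0.1311 Ω
Seg 2: A = πr² = π(1.3000e-03 m)² = 5.309e-06 m²
R_2 = (1.03×10^-7)(6.95)/(5.309e-06) = 0.1348 Ω
Seg 3: A = π(d/2)² = π(1.4000e-03 m)² = 6.158e-06 m²
R_3 = (5.75×10^-8)(9.88)/(6.158e-06) = 0.09226 Ω
R_total = R_1 + R_2 + R_3 = 0.358 Ω

0.358 Ω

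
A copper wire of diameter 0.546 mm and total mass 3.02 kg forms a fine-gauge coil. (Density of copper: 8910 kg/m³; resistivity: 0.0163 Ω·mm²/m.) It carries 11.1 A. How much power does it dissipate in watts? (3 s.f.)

ρ = 0.0163 Ω·mm²/m = 1.63×10^-8 Ω·m
A = π(d/2)² = π(2.7300e-04 m)² = 2.3414e-07 m²
L = m/(density·A) = 3.02/(8910×2.3414e-07) = 1448 m
R = ρL/A = (1.63×10^-8)(1448)/(2.3414e-07) = 100.8 Ω
P = I²R = (11.1)² × 100.8 = 12400 W

12400 W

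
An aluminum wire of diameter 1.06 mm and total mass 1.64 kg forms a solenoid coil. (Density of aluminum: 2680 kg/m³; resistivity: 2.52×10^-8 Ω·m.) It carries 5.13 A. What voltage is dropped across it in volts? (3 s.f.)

A = π(d/2)² = π(5.3000e-04 m)² = 8.8247e-07 m²
L = m/(density·A) = 1.64/(2680×8.8247e-07) = 693.4 m
R = ρL/A = (2.52×10^-8)(693.4)/(8.8247e-07) = 19.8 Ω
V = IR = 5.13 × 19.8 = 102 V

102 V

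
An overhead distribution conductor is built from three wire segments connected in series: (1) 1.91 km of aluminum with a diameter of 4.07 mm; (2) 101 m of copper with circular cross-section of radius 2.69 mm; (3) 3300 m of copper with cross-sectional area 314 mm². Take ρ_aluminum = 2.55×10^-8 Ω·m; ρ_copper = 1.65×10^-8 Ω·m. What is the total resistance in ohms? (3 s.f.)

3.99 Ω

Seg 1: A = π(d/2)² = π(2.0350e-03 m)² = 1.301e-05 m²
R_1 = (2.55×10^-8)(1910)/(1.301e-05) = 3.744 Ω
Seg 2: A = πr² = π(2.6900e-03 m)² = 2.273e-05 m²
R_2 = (1.65×10^-8)(101)/(2.273e-05) = 0.07331 Ω
Seg 3: A = 314 mm² = 3.140e-04 m²
R_3 = (1.65×10^-8)(3300)/(3.140e-04) = 0.1734 Ω
R_total = R_1 + R_2 + R_3 = 3.99 Ω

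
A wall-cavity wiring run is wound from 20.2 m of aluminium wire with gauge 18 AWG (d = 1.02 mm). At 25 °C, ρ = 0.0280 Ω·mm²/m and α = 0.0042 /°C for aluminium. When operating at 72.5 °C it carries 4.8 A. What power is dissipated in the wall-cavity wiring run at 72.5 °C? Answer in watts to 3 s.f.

ρ = 0.0280 Ω·mm²/m = 2.80×10^-8 Ω·m
A = π(1.02/2 mm)² = π(5.1000e-04 m)² = 8.171e-07 m²
R₍25₎ = ρL/A = (2.80×10^-8)(20.2)/(8.171e-07) = 0.6922 Ω
R₍72.5₎ = R₍25₎(1 + αΔT) = 0.6922 × (1 + 0.0042×47.5) = 0.8303 Ω
P = I²R = (4.8)² × 0.8303 = 19.1 W

19.1 W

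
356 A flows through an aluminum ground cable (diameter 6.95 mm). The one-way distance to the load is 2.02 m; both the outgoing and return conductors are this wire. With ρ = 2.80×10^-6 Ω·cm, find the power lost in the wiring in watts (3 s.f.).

ρ = 2.80×10^-6 Ω·cm = 2.80×10^-8 Ω·m
A = π(d/2)² = π(3.4750e-03 m)² = 3.794e-05 m²
Total conductor length (both ways) L = 2 × 2.02 = 4.04 m
R = ρL/A = (2.80×10^-8)(4.04)/(3.794e-05) = 0.002982 Ω
P = I²R = (356)² × 0.002982 = 378 W

378 W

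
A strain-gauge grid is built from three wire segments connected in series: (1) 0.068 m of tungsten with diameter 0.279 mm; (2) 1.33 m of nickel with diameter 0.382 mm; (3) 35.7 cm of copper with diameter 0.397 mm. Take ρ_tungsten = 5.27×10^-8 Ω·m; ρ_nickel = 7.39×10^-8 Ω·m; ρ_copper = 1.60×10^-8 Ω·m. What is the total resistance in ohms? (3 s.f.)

Seg 1: A = π(d/2)² = π(1.3950e-04 m)² = 6.114e-08 m²
R_1 = (5.27×10^-8)(0.068)/(6.114e-08) = 0.05862 Ω
Seg 2: A = π(d/2)² = π(1.9100e-04 m)² = 1.146e-07 m²
R_2 = (7.39×10^-8)(1.33)/(1.146e-07) = 0.8576 Ω
Seg 3: A = π(d/2)² = π(1.9850e-04 m)² = 1.238e-07 m²
R_3 = (1.60×10^-8)(0.357)/(1.238e-07) = 0.04614 Ω
R_total = R_1 + R_2 + R_3 = 0.962 Ω

0.962 Ω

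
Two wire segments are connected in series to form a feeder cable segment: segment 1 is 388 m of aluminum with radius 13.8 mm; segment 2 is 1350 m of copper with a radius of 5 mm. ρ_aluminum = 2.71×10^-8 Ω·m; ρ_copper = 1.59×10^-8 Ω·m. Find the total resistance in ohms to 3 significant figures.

Segment 1: A = πr² = π(1.3800e-02 m)² = 5.983e-04 m²
R₁ = ρL/A = (2.71×10^-8)(388)/(5.983e-04) = 0.01757 Ω
Segment 2: A = πr² = π(5.0000e-03 m)² = 7.854e-05 m²
R₂ = (1.59×10^-8)(1350)/(7.854e-05) = 0.2733 Ω
R = R₁ + R₂ = 0.291 Ω

0.291 Ω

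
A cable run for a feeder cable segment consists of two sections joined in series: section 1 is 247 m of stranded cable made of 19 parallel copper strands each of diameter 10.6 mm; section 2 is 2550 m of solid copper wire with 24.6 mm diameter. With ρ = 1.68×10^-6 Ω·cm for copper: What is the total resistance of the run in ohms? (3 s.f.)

ρ = 1.68×10^-6 Ω·cm = 1.68×10^-8 Ω·m
Section 1: A_strand = π(5.3000e-03)² = 8.825e-05 m²; R₁ = ρL/(N·A_s) = (1.68×10^-8)(247)/(19×8.825e-05) = 0.002475 Ω
Section 2: A = π(d/2)² = π(1.2300e-02 m)² = 4.753e-04 m²
R₂ = (1.68×10^-8)(2550)/(4.753e-04) = 0.09013 Ω
R = R₁ + R₂ = 0.0926 Ω

0.0926 Ω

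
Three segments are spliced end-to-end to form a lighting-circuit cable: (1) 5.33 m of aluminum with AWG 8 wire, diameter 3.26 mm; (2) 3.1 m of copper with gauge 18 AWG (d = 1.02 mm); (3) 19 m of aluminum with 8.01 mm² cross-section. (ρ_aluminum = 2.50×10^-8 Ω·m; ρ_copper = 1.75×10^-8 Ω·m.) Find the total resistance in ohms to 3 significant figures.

Seg 1: A = π(3.26/2 mm)² = π(1.6300e-03 m)² = 8.347e-06 m²
R_1 = (2.50×10^-8)(5.33)/(8.347e-06) = 0.01596 Ω
Seg 2: A = π(1.02/2 mm)² = π(5.1000e-04 m)² = 8.171e-07 m²
R_2 = (1.75×10^-8)(3.1)/(8.171e-07) = 0.06639 Ω
Seg 3: A = 8.01 mm² = 8.010e-06 m²
R_3 = (2.50×10^-8)(19)/(8.010e-06) = 0.0593 Ω
R_total = R_1 + R_2 + R_3 = 0.142 Ω

0.142 Ω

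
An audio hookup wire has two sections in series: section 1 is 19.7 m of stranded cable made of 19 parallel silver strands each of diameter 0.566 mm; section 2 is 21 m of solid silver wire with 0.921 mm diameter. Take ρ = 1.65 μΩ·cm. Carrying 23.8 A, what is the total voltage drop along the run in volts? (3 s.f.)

14.0 V

ρ = 1.65 μΩ·cm = 1.65×10^-8 Ω·m
Section 1: A_strand = π(2.8300e-04)² = 2.516e-07 m²; R₁ = ρL/(N·A_s) = (1.65×10^-8)(19.7)/(19×2.516e-07) = 0.06799 Ω
Section 2: A = π(d/2)² = π(4.6050e-04 m)² = 6.662e-07 m²
R₂ = (1.65×10^-8)(21)/(6.662e-07) = 0.5201 Ω
R = R₁ + R₂ = 0.5881 Ω
V = IR = 23.8 × 0.5881 = 14.0 V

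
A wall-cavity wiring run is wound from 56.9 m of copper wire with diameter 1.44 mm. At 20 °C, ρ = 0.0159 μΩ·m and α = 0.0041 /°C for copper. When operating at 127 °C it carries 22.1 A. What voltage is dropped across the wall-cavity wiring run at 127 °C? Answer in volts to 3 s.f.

17.7 V

ρ = 0.0159 μΩ·m = 1.59×10^-8 Ω·m
A = π(d/2)² = π(7.2000e-04 m)² = 1.629e-06 m²
R₍20₎ = ρL/A = (1.59×10^-8)(56.9)/(1.629e-06) = 0.5555 Ω
R₍127₎ = R₍20₎(1 + αΔT) = 0.5555 × (1 + 0.0041×107) = 0.7992 Ω
V = IR = 22.1 × 0.7992 = 17.7 V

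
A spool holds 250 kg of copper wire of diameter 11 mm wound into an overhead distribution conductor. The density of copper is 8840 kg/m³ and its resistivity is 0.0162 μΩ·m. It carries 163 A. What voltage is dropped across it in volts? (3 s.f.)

8.27 V

ρ = 0.0162 μΩ·m = 1.62×10^-8 Ω·m
A = π(d/2)² = π(5.5000e-03 m)² = 9.5033e-05 m²
L = m/(density·A) = 250/(8840×9.5033e-05) = 297.6 m
R = ρL/A = (1.62×10^-8)(297.6)/(9.5033e-05) = 0.05073 Ω
V = IR = 163 × 0.05073 = 8.27 V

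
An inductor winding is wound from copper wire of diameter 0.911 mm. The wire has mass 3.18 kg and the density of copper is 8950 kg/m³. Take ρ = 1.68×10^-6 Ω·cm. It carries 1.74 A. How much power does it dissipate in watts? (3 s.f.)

42.5 W

ρ = 1.68×10^-6 Ω·cm = 1.68×10^-8 Ω·m
A = π(d/2)² = π(4.5550e-04 m)² = 6.5182e-07 m²
L = m/(density·A) = 3.18/(8950×6.5182e-07) = 545.1 m
R = ρL/A = (1.68×10^-8)(545.1)/(6.5182e-07) = 14.05 Ω
P = I²R = (1.74)² × 14.05 = 42.5 W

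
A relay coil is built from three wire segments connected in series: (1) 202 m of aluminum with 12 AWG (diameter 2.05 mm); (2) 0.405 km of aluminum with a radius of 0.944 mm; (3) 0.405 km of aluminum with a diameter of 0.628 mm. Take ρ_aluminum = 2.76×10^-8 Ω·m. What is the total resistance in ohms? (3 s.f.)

Seg 1: A = π(2.05/2 mm)² = π(1.0250e-03 m)² = 3.301e-06 m²
R_1 = (2.76×10^-8)(202)/(3.301e-06) = 1.689 Ω
Seg 2: A = πr² = π(9.4400e-04 m)² = 2.800e-06 m²
R_2 = (2.76×10^-8)(405)/(2.800e-06) = 3.993 Ω
Seg 3: A = π(d/2)² = π(3.1400e-04 m)² = 3.097e-07 m²
R_3 = (2.76×10^-8)(405)/(3.097e-07) = 36.09 Ω
R_total = R_1 + R_2 + R_3 = 41.8 Ω

41.8 Ω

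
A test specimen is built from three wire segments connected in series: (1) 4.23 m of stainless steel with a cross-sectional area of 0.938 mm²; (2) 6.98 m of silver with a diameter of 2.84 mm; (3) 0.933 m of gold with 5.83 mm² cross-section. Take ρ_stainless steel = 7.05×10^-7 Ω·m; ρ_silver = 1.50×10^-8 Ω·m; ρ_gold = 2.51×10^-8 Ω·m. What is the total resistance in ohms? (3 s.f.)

3.20 Ω

Seg 1: A = 0.938 mm² = 9.380e-07 m²
R_1 = (7.05×10^-7)(4.23)/(9.380e-07) = 3.179 Ω
Seg 2: A = π(d/2)² = π(1.4200e-03 m)² = 6.335e-06 m²
R_2 = (1.50×10^-8)(6.98)/(6.335e-06) = 0.01653 Ω
Seg 3: A = 5.83 mm² = 5.830e-06 m²
R_3 = (2.51×10^-8)(0.933)/(5.830e-06) = 0.004017 Ω
R_total = R_1 + R_2 + R_3 = 3.20 Ω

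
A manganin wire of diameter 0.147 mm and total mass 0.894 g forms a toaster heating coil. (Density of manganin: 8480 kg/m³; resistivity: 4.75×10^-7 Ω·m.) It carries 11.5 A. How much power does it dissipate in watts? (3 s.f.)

23000 W

A = π(d/2)² = π(7.3500e-05 m)² = 1.6972e-08 m²
L = m/(density·A) = 8.940×10^-4/(8480×1.6972e-08) = 6.212 m
R = ρL/A = (4.75×10^-7)(6.212)/(1.6972e-08) = 173.9 Ω
P = I²R = (11.5)² × 173.9 = 23000 W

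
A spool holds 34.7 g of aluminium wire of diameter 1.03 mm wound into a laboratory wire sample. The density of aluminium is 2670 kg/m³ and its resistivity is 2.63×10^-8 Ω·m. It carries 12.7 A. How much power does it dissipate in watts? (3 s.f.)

79.4 W

A = π(d/2)² = π(5.1500e-04 m)² = 8.3323e-07 m²
L = m/(density·A) = 0.0347/(2670×8.3323e-07) = 15.6 m
R = ρL/A = (2.63×10^-8)(15.6)/(8.3323e-07) = 0.4923 Ω
P = I²R = (12.7)² × 0.4923 = 79.4 W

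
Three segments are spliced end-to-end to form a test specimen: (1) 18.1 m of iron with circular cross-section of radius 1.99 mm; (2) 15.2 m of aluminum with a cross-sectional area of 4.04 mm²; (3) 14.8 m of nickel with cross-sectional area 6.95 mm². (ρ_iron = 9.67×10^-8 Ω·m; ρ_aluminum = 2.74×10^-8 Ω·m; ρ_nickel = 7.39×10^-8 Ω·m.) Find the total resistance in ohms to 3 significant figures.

Seg 1: A = πr² = π(1.9900e-03 m)² = 1.244e-05 m²
R_1 = (9.67×10^-8)(18.1)/(1.244e-05) = 0.1407 Ω
Seg 2: A = 4.04 mm² = 4.040e-06 m²
R_2 = (2.74×10^-8)(15.2)/(4.040e-06) = 0.1031 Ω
Seg 3: A = 6.95 mm² = 6.950e-06 m²
R_3 = (7.39×10^-8)(14.8)/(6.950e-06) = 0.1574 Ω
R_total = R_1 + R_2 + R_3 = 0.401 Ω

0.401 Ω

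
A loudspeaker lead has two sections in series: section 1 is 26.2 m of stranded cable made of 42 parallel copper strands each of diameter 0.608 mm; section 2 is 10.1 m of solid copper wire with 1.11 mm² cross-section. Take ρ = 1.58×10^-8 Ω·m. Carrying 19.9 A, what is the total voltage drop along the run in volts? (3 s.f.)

3.54 V

Section 1: A_strand = π(3.0400e-04)² = 2.903e-07 m²; R₁ = ρL/(N·A_s) = (1.58×10^-8)(26.2)/(42×2.903e-07) = 0.03395 Ω
Section 2: A = 1.11 mm² = 1.110e-06 m²
R₂ = (1.58×10^-8)(10.1)/(1.110e-06) = 0.1438 Ω
R = R₁ + R₂ = 0.1777 Ω
V = IR = 19.9 × 0.1777 = 3.54 V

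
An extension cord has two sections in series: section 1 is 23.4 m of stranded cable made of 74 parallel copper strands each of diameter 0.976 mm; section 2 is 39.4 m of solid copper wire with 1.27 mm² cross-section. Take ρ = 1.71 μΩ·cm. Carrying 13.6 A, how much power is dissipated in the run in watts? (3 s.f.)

99.5 W

ρ = 1.71 μΩ·cm = 1.71×10^-8 Ω·m
Section 1: A_strand = π(4.8800e-04)² = 7.482e-07 m²; R₁ = ρL/(N·A_s) = (1.71×10^-8)(23.4)/(74×7.482e-07) = 0.007228 Ω
Section 2: A = 1.27 mm² = 1.270e-06 m²
R₂ = (1.71×10^-8)(39.4)/(1.270e-06) = 0.5305 Ω
R = R₁ + R₂ = 0.5377 Ω
P = I²R = (13.6)² × 0.5377 = 99.5 W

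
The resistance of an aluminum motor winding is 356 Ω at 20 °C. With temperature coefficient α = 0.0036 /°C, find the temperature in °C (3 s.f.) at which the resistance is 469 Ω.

R = R₀(1 + α(T − T₀)) ⇒ T = T₀ + (R/R₀ − 1)/α
T = 20 + (469/356 − 1)/0.0036 = 20 + (0.3174)/0.0036 = 108 °C

108 °C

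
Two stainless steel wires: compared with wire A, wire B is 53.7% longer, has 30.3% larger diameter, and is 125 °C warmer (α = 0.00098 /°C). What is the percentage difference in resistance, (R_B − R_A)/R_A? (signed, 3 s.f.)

R ∝ ρL/d² with ρ ∝ (1+αΔT), so R_B/R_A = (1 + 53.7/100) × (1 + 30.3/100)⁻² × (1 + 0.00098×125)
= 1.537 × 0.589 × 1.123 = 1.016
(R_B − R_A)/R_A = 1.016 − 1 = 1.62%

1.62%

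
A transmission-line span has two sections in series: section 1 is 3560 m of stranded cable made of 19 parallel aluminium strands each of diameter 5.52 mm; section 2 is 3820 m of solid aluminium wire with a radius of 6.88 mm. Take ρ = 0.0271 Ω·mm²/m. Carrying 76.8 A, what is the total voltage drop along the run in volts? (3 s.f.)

ρ = 0.0271 Ω·mm²/m = 2.71×10^-8 Ω·m
Section 1: A_strand = π(2.7600e-03)² = 2.393e-05 m²; R₁ = ρL/(N·A_s) = (2.71×10^-8)(3560)/(19×2.393e-05) = 0.2122 Ω
Section 2: A = πr² = π(6.8800e-03 m)² = 1.487e-04 m²
R₂ = (2.71×10^-8)(3820)/(1.487e-04) = 0.6962 Ω
R = R₁ + R₂ = 0.9083 Ω
V = IR = 76.8 × 0.9083 = 69.8 V

69.8 V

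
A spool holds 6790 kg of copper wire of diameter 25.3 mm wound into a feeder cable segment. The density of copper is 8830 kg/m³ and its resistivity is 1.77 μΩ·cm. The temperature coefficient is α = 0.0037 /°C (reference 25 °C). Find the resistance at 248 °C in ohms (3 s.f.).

0.0983 Ω

ρ = 1.77 μΩ·cm = 1.77×10^-8 Ω·m
A = π(d/2)² = π(1.2650e-02 m)² = 5.0273e-04 m²
L = m/(density·A) = 6790/(8830×5.0273e-04) = 1530 m
R = ρL/A = (1.77×10^-8)(1530)/(5.0273e-04) = 0.05385 Ω
R(248 °C) = 0.05385 × (1 + 0.0037×223) = 0.0983 Ω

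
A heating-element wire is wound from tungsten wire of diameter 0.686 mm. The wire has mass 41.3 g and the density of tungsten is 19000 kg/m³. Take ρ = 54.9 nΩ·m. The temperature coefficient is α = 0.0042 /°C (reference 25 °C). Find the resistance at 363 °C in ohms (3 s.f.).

ρ = 54.9 nΩ·m = 5.49×10^-8 Ω·m
A = π(d/2)² = π(3.4300e-04 m)² = 3.6961e-07 m²
L = m/(density·A) = 0.0413/(19000×3.6961e-07) = 5.881 m
R = ρL/A = (5.49×10^-8)(5.881)/(3.6961e-07) = 0.8736 Ω
R(363 °C) = 0.8736 × (1 + 0.0042×338) = 2.11 Ω

2.11 Ω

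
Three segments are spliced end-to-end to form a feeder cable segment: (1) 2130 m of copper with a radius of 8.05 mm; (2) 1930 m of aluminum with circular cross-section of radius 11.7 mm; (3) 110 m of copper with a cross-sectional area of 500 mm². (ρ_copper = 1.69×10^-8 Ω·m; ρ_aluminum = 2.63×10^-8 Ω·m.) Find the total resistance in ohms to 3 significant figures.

0.299 Ω

Seg 1: A = πr² = π(8.0500e-03 m)² = 2.036e-04 m²
R_1 = (1.69×10^-8)(2130)/(2.036e-04) = 0.1768 Ω
Seg 2: A = πr² = π(1.1700e-02 m)² = 4.301e-04 m²
R_2 = (2.63×10^-8)(1930)/(4.301e-04) = 0.118 Ω
Seg 3: A = 500 mm² = 5.000e-04 m²
R_3 = (1.69×10^-8)(110)/(5.000e-04) = 0.003718 Ω
R_total = R_1 + R_2 + R_3 = 0.299 Ω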